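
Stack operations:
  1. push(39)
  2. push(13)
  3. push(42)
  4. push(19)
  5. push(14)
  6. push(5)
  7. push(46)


push(39) -> [39]
push(13) -> [39, 13]
push(42) -> [39, 13, 42]
push(19) -> [39, 13, 42, 19]
push(14) -> [39, 13, 42, 19, 14]
push(5) -> [39, 13, 42, 19, 14, 5]
push(46) -> [39, 13, 42, 19, 14, 5, 46]

Final stack: [39, 13, 42, 19, 14, 5, 46]


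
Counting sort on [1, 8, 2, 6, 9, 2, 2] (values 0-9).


Input: [1, 8, 2, 6, 9, 2, 2]
Counts: [0, 1, 3, 0, 0, 0, 1, 0, 1, 1]

Sorted: [1, 2, 2, 2, 6, 8, 9]


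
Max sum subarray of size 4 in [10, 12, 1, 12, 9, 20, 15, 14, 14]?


[0:4]: 35
[1:5]: 34
[2:6]: 42
[3:7]: 56
[4:8]: 58
[5:9]: 63

Max: 63 at [5:9]


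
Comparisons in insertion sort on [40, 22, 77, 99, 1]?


Algorithm: insertion sort
Input: [40, 22, 77, 99, 1]
Sorted: [1, 22, 40, 77, 99]

7


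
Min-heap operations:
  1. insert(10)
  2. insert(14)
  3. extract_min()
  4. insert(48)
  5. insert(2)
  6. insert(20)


insert(10) -> [10]
insert(14) -> [10, 14]
extract_min()->10, [14]
insert(48) -> [14, 48]
insert(2) -> [2, 48, 14]
insert(20) -> [2, 20, 14, 48]

Final heap: [2, 20, 14, 48]


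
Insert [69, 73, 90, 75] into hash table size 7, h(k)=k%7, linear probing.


Insert 69: h=6 -> slot 6
Insert 73: h=3 -> slot 3
Insert 90: h=6, 1 probes -> slot 0
Insert 75: h=5 -> slot 5

Table: [90, None, None, 73, None, 75, 69]


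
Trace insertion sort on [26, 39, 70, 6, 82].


Initial: [26, 39, 70, 6, 82]
Insert 39: [26, 39, 70, 6, 82]
Insert 70: [26, 39, 70, 6, 82]
Insert 6: [6, 26, 39, 70, 82]
Insert 82: [6, 26, 39, 70, 82]

Sorted: [6, 26, 39, 70, 82]


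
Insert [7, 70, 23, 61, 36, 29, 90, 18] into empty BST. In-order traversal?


Insert 7: root
Insert 70: R from 7
Insert 23: R from 7 -> L from 70
Insert 61: R from 7 -> L from 70 -> R from 23
Insert 36: R from 7 -> L from 70 -> R from 23 -> L from 61
Insert 29: R from 7 -> L from 70 -> R from 23 -> L from 61 -> L from 36
Insert 90: R from 7 -> R from 70
Insert 18: R from 7 -> L from 70 -> L from 23

In-order: [7, 18, 23, 29, 36, 61, 70, 90]


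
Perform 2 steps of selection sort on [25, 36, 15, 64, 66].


Initial: [25, 36, 15, 64, 66]
Step 1: min=15 at 2
  Swap: [15, 36, 25, 64, 66]
Step 2: min=25 at 2
  Swap: [15, 25, 36, 64, 66]

After 2 steps: [15, 25, 36, 64, 66]


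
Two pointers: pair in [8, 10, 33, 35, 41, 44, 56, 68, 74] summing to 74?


lo=0(8)+hi=8(74)=82
lo=0(8)+hi=7(68)=76
lo=0(8)+hi=6(56)=64
lo=1(10)+hi=6(56)=66
lo=2(33)+hi=6(56)=89
lo=2(33)+hi=5(44)=77
lo=2(33)+hi=4(41)=74

Yes: 33+41=74


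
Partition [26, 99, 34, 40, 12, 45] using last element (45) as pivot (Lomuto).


Pivot: 45
  26 <= 45: advance i (no swap)
  34 <= 45: swap -> [26, 34, 99, 40, 12, 45]
  40 <= 45: swap -> [26, 34, 40, 99, 12, 45]
  12 <= 45: swap -> [26, 34, 40, 12, 99, 45]
Place pivot at 4: [26, 34, 40, 12, 45, 99]

Partitioned: [26, 34, 40, 12, 45, 99]


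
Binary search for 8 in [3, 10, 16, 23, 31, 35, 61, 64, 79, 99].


Step 1: lo=0, hi=9, mid=4, val=31
Step 2: lo=0, hi=3, mid=1, val=10
Step 3: lo=0, hi=0, mid=0, val=3

Not found


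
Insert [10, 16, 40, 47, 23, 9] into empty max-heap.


Insert 10: [10]
Insert 16: [16, 10]
Insert 40: [40, 10, 16]
Insert 47: [47, 40, 16, 10]
Insert 23: [47, 40, 16, 10, 23]
Insert 9: [47, 40, 16, 10, 23, 9]

Final heap: [47, 40, 16, 10, 23, 9]


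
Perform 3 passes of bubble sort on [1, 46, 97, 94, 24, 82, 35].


Initial: [1, 46, 97, 94, 24, 82, 35]
Pass 1: [1, 46, 94, 24, 82, 35, 97] (4 swaps)
Pass 2: [1, 46, 24, 82, 35, 94, 97] (3 swaps)
Pass 3: [1, 24, 46, 35, 82, 94, 97] (2 swaps)

After 3 passes: [1, 24, 46, 35, 82, 94, 97]


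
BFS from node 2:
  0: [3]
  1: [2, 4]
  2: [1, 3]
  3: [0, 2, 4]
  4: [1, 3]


Visit 2, enqueue [1, 3]
Visit 1, enqueue [4]
Visit 3, enqueue [0]
Visit 4, enqueue []
Visit 0, enqueue []

BFS order: [2, 1, 3, 4, 0]


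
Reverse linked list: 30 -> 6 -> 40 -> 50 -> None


Step 1: curr=30, set curr.next=prev(None) | reversed so far: 30
Step 2: curr=6, set curr.next=prev(30) | reversed so far: 6 -> 30
Step 3: curr=40, set curr.next=prev(6) | reversed so far: 40 -> 6 -> 30
Step 4: curr=50, set curr.next=prev(40) | reversed so far: 50 -> 40 -> 6 -> 30

50 -> 40 -> 6 -> 30 -> None


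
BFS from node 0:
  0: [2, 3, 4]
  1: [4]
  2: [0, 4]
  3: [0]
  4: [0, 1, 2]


Visit 0, enqueue [2, 3, 4]
Visit 2, enqueue []
Visit 3, enqueue []
Visit 4, enqueue [1]
Visit 1, enqueue []

BFS order: [0, 2, 3, 4, 1]


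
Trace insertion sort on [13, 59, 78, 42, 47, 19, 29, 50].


Initial: [13, 59, 78, 42, 47, 19, 29, 50]
Insert 59: [13, 59, 78, 42, 47, 19, 29, 50]
Insert 78: [13, 59, 78, 42, 47, 19, 29, 50]
Insert 42: [13, 42, 59, 78, 47, 19, 29, 50]
Insert 47: [13, 42, 47, 59, 78, 19, 29, 50]
Insert 19: [13, 19, 42, 47, 59, 78, 29, 50]
Insert 29: [13, 19, 29, 42, 47, 59, 78, 50]
Insert 50: [13, 19, 29, 42, 47, 50, 59, 78]

Sorted: [13, 19, 29, 42, 47, 50, 59, 78]


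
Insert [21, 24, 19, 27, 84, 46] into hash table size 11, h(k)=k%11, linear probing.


Insert 21: h=10 -> slot 10
Insert 24: h=2 -> slot 2
Insert 19: h=8 -> slot 8
Insert 27: h=5 -> slot 5
Insert 84: h=7 -> slot 7
Insert 46: h=2, 1 probes -> slot 3

Table: [None, None, 24, 46, None, 27, None, 84, 19, None, 21]


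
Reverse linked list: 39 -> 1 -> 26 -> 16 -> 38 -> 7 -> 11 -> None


Step 1: curr=39, set curr.next=prev(None) | reversed so far: 39
Step 2: curr=1, set curr.next=prev(39) | reversed so far: 1 -> 39
Step 3: curr=26, set curr.next=prev(1) | reversed so far: 26 -> 1 -> 39
Step 4: curr=16, set curr.next=prev(26) | reversed so far: 16 -> 26 -> 1 -> 39
Step 5: curr=38, set curr.next=prev(16) | reversed so far: 38 -> 16 -> 26 -> 1 -> 39
Step 6: curr=7, set curr.next=prev(38) | reversed so far: 7 -> 38 -> 16 -> 26 -> 1 -> 39
Step 7: curr=11, set curr.next=prev(7) | reversed so far: 11 -> 7 -> 38 -> 16 -> 26 -> 1 -> 39

11 -> 7 -> 38 -> 16 -> 26 -> 1 -> 39 -> None


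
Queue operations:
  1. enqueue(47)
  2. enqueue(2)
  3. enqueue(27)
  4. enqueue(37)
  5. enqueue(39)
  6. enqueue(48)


enqueue(47) -> [47]
enqueue(2) -> [47, 2]
enqueue(27) -> [47, 2, 27]
enqueue(37) -> [47, 2, 27, 37]
enqueue(39) -> [47, 2, 27, 37, 39]
enqueue(48) -> [47, 2, 27, 37, 39, 48]

Final queue: [47, 2, 27, 37, 39, 48]


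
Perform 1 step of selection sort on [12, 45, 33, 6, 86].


Initial: [12, 45, 33, 6, 86]
Step 1: min=6 at 3
  Swap: [6, 45, 33, 12, 86]

After 1 step: [6, 45, 33, 12, 86]


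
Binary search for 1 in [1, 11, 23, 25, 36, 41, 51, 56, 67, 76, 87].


Step 1: lo=0, hi=10, mid=5, val=41
Step 2: lo=0, hi=4, mid=2, val=23
Step 3: lo=0, hi=1, mid=0, val=1

Found at index 0


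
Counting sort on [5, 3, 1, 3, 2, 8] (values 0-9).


Input: [5, 3, 1, 3, 2, 8]
Counts: [0, 1, 1, 2, 0, 1, 0, 0, 1, 0]

Sorted: [1, 2, 3, 3, 5, 8]


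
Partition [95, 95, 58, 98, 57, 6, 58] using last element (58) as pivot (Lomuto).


Pivot: 58
  58 <= 58: swap -> [58, 95, 95, 98, 57, 6, 58]
  57 <= 58: swap -> [58, 57, 95, 98, 95, 6, 58]
  6 <= 58: swap -> [58, 57, 6, 98, 95, 95, 58]
Place pivot at 3: [58, 57, 6, 58, 95, 95, 98]

Partitioned: [58, 57, 6, 58, 95, 95, 98]


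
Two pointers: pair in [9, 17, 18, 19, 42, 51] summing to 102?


lo=0(9)+hi=5(51)=60
lo=1(17)+hi=5(51)=68
lo=2(18)+hi=5(51)=69
lo=3(19)+hi=5(51)=70
lo=4(42)+hi=5(51)=93

No pair found


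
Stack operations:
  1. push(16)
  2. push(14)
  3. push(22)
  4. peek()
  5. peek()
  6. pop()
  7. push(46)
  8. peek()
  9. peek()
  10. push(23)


push(16) -> [16]
push(14) -> [16, 14]
push(22) -> [16, 14, 22]
peek()->22
peek()->22
pop()->22, [16, 14]
push(46) -> [16, 14, 46]
peek()->46
peek()->46
push(23) -> [16, 14, 46, 23]

Final stack: [16, 14, 46, 23]


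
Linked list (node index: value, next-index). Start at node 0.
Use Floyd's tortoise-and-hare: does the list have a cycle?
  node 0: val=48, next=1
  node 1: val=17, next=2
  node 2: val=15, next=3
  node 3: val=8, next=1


Floyd's tortoise (slow, +1) and hare (fast, +2):
  init: slow=0, fast=0
  step 1: slow=1, fast=2
  step 2: slow=2, fast=1
  step 3: slow=3, fast=3
  slow == fast at node 3: cycle detected

Cycle: yes


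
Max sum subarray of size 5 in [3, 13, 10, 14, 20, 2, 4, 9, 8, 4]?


[0:5]: 60
[1:6]: 59
[2:7]: 50
[3:8]: 49
[4:9]: 43
[5:10]: 27

Max: 60 at [0:5]


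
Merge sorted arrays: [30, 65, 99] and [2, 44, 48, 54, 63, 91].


Take 2 from B
Take 30 from A
Take 44 from B
Take 48 from B
Take 54 from B
Take 63 from B
Take 65 from A
Take 91 from B

Merged: [2, 30, 44, 48, 54, 63, 65, 91, 99]


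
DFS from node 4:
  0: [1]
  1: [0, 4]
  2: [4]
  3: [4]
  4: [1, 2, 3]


Visit 4, push [3, 2, 1]
Visit 1, push [0]
Visit 0, push []
Visit 2, push []
Visit 3, push []

DFS order: [4, 1, 0, 2, 3]


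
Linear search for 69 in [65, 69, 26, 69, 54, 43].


i=0: 65!=69
i=1: 69==69 found!

Found at 1, 2 comps


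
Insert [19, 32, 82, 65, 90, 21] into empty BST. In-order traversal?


Insert 19: root
Insert 32: R from 19
Insert 82: R from 19 -> R from 32
Insert 65: R from 19 -> R from 32 -> L from 82
Insert 90: R from 19 -> R from 32 -> R from 82
Insert 21: R from 19 -> L from 32

In-order: [19, 21, 32, 65, 82, 90]


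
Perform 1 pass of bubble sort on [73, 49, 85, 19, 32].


Initial: [73, 49, 85, 19, 32]
Pass 1: [49, 73, 19, 32, 85] (3 swaps)

After 1 pass: [49, 73, 19, 32, 85]


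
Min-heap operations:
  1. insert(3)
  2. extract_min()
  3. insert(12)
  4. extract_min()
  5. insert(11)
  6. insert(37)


insert(3) -> [3]
extract_min()->3, []
insert(12) -> [12]
extract_min()->12, []
insert(11) -> [11]
insert(37) -> [11, 37]

Final heap: [11, 37]


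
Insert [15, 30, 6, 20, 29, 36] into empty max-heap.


Insert 15: [15]
Insert 30: [30, 15]
Insert 6: [30, 15, 6]
Insert 20: [30, 20, 6, 15]
Insert 29: [30, 29, 6, 15, 20]
Insert 36: [36, 29, 30, 15, 20, 6]

Final heap: [36, 29, 30, 15, 20, 6]


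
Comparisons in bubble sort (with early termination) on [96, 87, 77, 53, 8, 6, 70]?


Algorithm: bubble sort (with early termination)
Input: [96, 87, 77, 53, 8, 6, 70]
Sorted: [6, 8, 53, 70, 77, 87, 96]

21


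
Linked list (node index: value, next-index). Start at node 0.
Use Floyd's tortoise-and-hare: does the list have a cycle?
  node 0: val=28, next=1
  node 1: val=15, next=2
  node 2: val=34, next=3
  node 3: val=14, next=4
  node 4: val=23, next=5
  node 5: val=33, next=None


Floyd's tortoise (slow, +1) and hare (fast, +2):
  init: slow=0, fast=0
  step 1: slow=1, fast=2
  step 2: slow=2, fast=4
  step 3: fast 4->5->None, no cycle

Cycle: no


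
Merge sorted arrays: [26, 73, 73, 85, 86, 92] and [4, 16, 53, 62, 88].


Take 4 from B
Take 16 from B
Take 26 from A
Take 53 from B
Take 62 from B
Take 73 from A
Take 73 from A
Take 85 from A
Take 86 from A
Take 88 from B

Merged: [4, 16, 26, 53, 62, 73, 73, 85, 86, 88, 92]


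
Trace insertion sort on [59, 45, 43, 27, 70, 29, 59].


Initial: [59, 45, 43, 27, 70, 29, 59]
Insert 45: [45, 59, 43, 27, 70, 29, 59]
Insert 43: [43, 45, 59, 27, 70, 29, 59]
Insert 27: [27, 43, 45, 59, 70, 29, 59]
Insert 70: [27, 43, 45, 59, 70, 29, 59]
Insert 29: [27, 29, 43, 45, 59, 70, 59]
Insert 59: [27, 29, 43, 45, 59, 59, 70]

Sorted: [27, 29, 43, 45, 59, 59, 70]


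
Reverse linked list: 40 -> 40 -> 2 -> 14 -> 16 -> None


Step 1: curr=40, set curr.next=prev(None) | reversed so far: 40
Step 2: curr=40, set curr.next=prev(40) | reversed so far: 40 -> 40
Step 3: curr=2, set curr.next=prev(40) | reversed so far: 2 -> 40 -> 40
Step 4: curr=14, set curr.next=prev(2) | reversed so far: 14 -> 2 -> 40 -> 40
Step 5: curr=16, set curr.next=prev(14) | reversed so far: 16 -> 14 -> 2 -> 40 -> 40

16 -> 14 -> 2 -> 40 -> 40 -> None


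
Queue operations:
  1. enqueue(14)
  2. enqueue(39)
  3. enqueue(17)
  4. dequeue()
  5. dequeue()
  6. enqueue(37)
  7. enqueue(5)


enqueue(14) -> [14]
enqueue(39) -> [14, 39]
enqueue(17) -> [14, 39, 17]
dequeue()->14, [39, 17]
dequeue()->39, [17]
enqueue(37) -> [17, 37]
enqueue(5) -> [17, 37, 5]

Final queue: [17, 37, 5]


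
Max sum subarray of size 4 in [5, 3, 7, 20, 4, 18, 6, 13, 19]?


[0:4]: 35
[1:5]: 34
[2:6]: 49
[3:7]: 48
[4:8]: 41
[5:9]: 56

Max: 56 at [5:9]


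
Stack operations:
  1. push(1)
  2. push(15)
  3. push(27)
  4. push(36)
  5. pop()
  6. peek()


push(1) -> [1]
push(15) -> [1, 15]
push(27) -> [1, 15, 27]
push(36) -> [1, 15, 27, 36]
pop()->36, [1, 15, 27]
peek()->27

Final stack: [1, 15, 27]


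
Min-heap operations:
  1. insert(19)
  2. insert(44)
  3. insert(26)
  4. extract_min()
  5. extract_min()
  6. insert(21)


insert(19) -> [19]
insert(44) -> [19, 44]
insert(26) -> [19, 44, 26]
extract_min()->19, [26, 44]
extract_min()->26, [44]
insert(21) -> [21, 44]

Final heap: [21, 44]


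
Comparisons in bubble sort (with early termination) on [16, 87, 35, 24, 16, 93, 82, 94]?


Algorithm: bubble sort (with early termination)
Input: [16, 87, 35, 24, 16, 93, 82, 94]
Sorted: [16, 16, 24, 35, 82, 87, 93, 94]

22


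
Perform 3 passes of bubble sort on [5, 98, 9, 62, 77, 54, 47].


Initial: [5, 98, 9, 62, 77, 54, 47]
Pass 1: [5, 9, 62, 77, 54, 47, 98] (5 swaps)
Pass 2: [5, 9, 62, 54, 47, 77, 98] (2 swaps)
Pass 3: [5, 9, 54, 47, 62, 77, 98] (2 swaps)

After 3 passes: [5, 9, 54, 47, 62, 77, 98]


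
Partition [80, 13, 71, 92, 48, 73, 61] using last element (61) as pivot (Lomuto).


Pivot: 61
  13 <= 61: swap -> [13, 80, 71, 92, 48, 73, 61]
  48 <= 61: swap -> [13, 48, 71, 92, 80, 73, 61]
Place pivot at 2: [13, 48, 61, 92, 80, 73, 71]

Partitioned: [13, 48, 61, 92, 80, 73, 71]


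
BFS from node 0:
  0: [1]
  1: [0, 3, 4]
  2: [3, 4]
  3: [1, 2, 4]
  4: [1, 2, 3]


Visit 0, enqueue [1]
Visit 1, enqueue [3, 4]
Visit 3, enqueue [2]
Visit 4, enqueue []
Visit 2, enqueue []

BFS order: [0, 1, 3, 4, 2]


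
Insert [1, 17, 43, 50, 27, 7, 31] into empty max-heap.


Insert 1: [1]
Insert 17: [17, 1]
Insert 43: [43, 1, 17]
Insert 50: [50, 43, 17, 1]
Insert 27: [50, 43, 17, 1, 27]
Insert 7: [50, 43, 17, 1, 27, 7]
Insert 31: [50, 43, 31, 1, 27, 7, 17]

Final heap: [50, 43, 31, 1, 27, 7, 17]


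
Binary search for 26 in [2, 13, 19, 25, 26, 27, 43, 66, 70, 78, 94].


Step 1: lo=0, hi=10, mid=5, val=27
Step 2: lo=0, hi=4, mid=2, val=19
Step 3: lo=3, hi=4, mid=3, val=25
Step 4: lo=4, hi=4, mid=4, val=26

Found at index 4


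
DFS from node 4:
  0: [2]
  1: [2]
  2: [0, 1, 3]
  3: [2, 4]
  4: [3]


Visit 4, push [3]
Visit 3, push [2]
Visit 2, push [1, 0]
Visit 0, push []
Visit 1, push []

DFS order: [4, 3, 2, 0, 1]


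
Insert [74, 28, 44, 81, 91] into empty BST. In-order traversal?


Insert 74: root
Insert 28: L from 74
Insert 44: L from 74 -> R from 28
Insert 81: R from 74
Insert 91: R from 74 -> R from 81

In-order: [28, 44, 74, 81, 91]


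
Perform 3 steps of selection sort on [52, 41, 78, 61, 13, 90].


Initial: [52, 41, 78, 61, 13, 90]
Step 1: min=13 at 4
  Swap: [13, 41, 78, 61, 52, 90]
Step 2: min=41 at 1
  Swap: [13, 41, 78, 61, 52, 90]
Step 3: min=52 at 4
  Swap: [13, 41, 52, 61, 78, 90]

After 3 steps: [13, 41, 52, 61, 78, 90]


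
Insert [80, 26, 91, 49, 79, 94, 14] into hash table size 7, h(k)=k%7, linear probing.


Insert 80: h=3 -> slot 3
Insert 26: h=5 -> slot 5
Insert 91: h=0 -> slot 0
Insert 49: h=0, 1 probes -> slot 1
Insert 79: h=2 -> slot 2
Insert 94: h=3, 1 probes -> slot 4
Insert 14: h=0, 6 probes -> slot 6

Table: [91, 49, 79, 80, 94, 26, 14]


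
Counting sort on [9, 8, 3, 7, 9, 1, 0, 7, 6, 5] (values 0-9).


Input: [9, 8, 3, 7, 9, 1, 0, 7, 6, 5]
Counts: [1, 1, 0, 1, 0, 1, 1, 2, 1, 2]

Sorted: [0, 1, 3, 5, 6, 7, 7, 8, 9, 9]


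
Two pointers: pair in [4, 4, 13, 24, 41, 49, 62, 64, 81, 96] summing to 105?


lo=0(4)+hi=9(96)=100
lo=1(4)+hi=9(96)=100
lo=2(13)+hi=9(96)=109
lo=2(13)+hi=8(81)=94
lo=3(24)+hi=8(81)=105

Yes: 24+81=105


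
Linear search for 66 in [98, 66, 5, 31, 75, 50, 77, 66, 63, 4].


i=0: 98!=66
i=1: 66==66 found!

Found at 1, 2 comps


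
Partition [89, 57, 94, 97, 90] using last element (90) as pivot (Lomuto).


Pivot: 90
  89 <= 90: advance i (no swap)
  57 <= 90: advance i (no swap)
Place pivot at 2: [89, 57, 90, 97, 94]

Partitioned: [89, 57, 90, 97, 94]


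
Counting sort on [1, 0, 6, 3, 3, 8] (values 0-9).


Input: [1, 0, 6, 3, 3, 8]
Counts: [1, 1, 0, 2, 0, 0, 1, 0, 1, 0]

Sorted: [0, 1, 3, 3, 6, 8]


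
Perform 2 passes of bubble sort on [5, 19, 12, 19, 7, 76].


Initial: [5, 19, 12, 19, 7, 76]
Pass 1: [5, 12, 19, 7, 19, 76] (2 swaps)
Pass 2: [5, 12, 7, 19, 19, 76] (1 swaps)

After 2 passes: [5, 12, 7, 19, 19, 76]


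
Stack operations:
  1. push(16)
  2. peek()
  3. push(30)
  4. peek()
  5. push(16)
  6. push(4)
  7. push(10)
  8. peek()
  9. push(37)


push(16) -> [16]
peek()->16
push(30) -> [16, 30]
peek()->30
push(16) -> [16, 30, 16]
push(4) -> [16, 30, 16, 4]
push(10) -> [16, 30, 16, 4, 10]
peek()->10
push(37) -> [16, 30, 16, 4, 10, 37]

Final stack: [16, 30, 16, 4, 10, 37]


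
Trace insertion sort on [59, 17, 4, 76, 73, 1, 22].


Initial: [59, 17, 4, 76, 73, 1, 22]
Insert 17: [17, 59, 4, 76, 73, 1, 22]
Insert 4: [4, 17, 59, 76, 73, 1, 22]
Insert 76: [4, 17, 59, 76, 73, 1, 22]
Insert 73: [4, 17, 59, 73, 76, 1, 22]
Insert 1: [1, 4, 17, 59, 73, 76, 22]
Insert 22: [1, 4, 17, 22, 59, 73, 76]

Sorted: [1, 4, 17, 22, 59, 73, 76]


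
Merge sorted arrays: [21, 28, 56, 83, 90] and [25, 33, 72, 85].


Take 21 from A
Take 25 from B
Take 28 from A
Take 33 from B
Take 56 from A
Take 72 from B
Take 83 from A
Take 85 from B

Merged: [21, 25, 28, 33, 56, 72, 83, 85, 90]


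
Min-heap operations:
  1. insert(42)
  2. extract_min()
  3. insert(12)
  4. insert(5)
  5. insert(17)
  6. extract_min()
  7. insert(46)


insert(42) -> [42]
extract_min()->42, []
insert(12) -> [12]
insert(5) -> [5, 12]
insert(17) -> [5, 12, 17]
extract_min()->5, [12, 17]
insert(46) -> [12, 17, 46]

Final heap: [12, 17, 46]


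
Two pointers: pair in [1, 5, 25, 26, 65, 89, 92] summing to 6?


lo=0(1)+hi=6(92)=93
lo=0(1)+hi=5(89)=90
lo=0(1)+hi=4(65)=66
lo=0(1)+hi=3(26)=27
lo=0(1)+hi=2(25)=26
lo=0(1)+hi=1(5)=6

Yes: 1+5=6


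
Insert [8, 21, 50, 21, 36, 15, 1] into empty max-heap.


Insert 8: [8]
Insert 21: [21, 8]
Insert 50: [50, 8, 21]
Insert 21: [50, 21, 21, 8]
Insert 36: [50, 36, 21, 8, 21]
Insert 15: [50, 36, 21, 8, 21, 15]
Insert 1: [50, 36, 21, 8, 21, 15, 1]

Final heap: [50, 36, 21, 8, 21, 15, 1]


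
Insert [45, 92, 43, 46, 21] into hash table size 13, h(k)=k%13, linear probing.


Insert 45: h=6 -> slot 6
Insert 92: h=1 -> slot 1
Insert 43: h=4 -> slot 4
Insert 46: h=7 -> slot 7
Insert 21: h=8 -> slot 8

Table: [None, 92, None, None, 43, None, 45, 46, 21, None, None, None, None]


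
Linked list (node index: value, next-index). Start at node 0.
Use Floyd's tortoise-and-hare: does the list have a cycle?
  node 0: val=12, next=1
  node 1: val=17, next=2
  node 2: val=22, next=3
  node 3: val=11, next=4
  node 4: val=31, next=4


Floyd's tortoise (slow, +1) and hare (fast, +2):
  init: slow=0, fast=0
  step 1: slow=1, fast=2
  step 2: slow=2, fast=4
  step 3: slow=3, fast=4
  step 4: slow=4, fast=4
  slow == fast at node 4: cycle detected

Cycle: yes


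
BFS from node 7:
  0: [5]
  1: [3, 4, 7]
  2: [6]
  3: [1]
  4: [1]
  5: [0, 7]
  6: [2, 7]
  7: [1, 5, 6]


Visit 7, enqueue [1, 5, 6]
Visit 1, enqueue [3, 4]
Visit 5, enqueue [0]
Visit 6, enqueue [2]
Visit 3, enqueue []
Visit 4, enqueue []
Visit 0, enqueue []
Visit 2, enqueue []

BFS order: [7, 1, 5, 6, 3, 4, 0, 2]


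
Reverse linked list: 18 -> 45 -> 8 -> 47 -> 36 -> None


Step 1: curr=18, set curr.next=prev(None) | reversed so far: 18
Step 2: curr=45, set curr.next=prev(18) | reversed so far: 45 -> 18
Step 3: curr=8, set curr.next=prev(45) | reversed so far: 8 -> 45 -> 18
Step 4: curr=47, set curr.next=prev(8) | reversed so far: 47 -> 8 -> 45 -> 18
Step 5: curr=36, set curr.next=prev(47) | reversed so far: 36 -> 47 -> 8 -> 45 -> 18

36 -> 47 -> 8 -> 45 -> 18 -> None


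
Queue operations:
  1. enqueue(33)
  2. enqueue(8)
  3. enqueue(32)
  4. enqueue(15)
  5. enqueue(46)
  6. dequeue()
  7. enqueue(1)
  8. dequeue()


enqueue(33) -> [33]
enqueue(8) -> [33, 8]
enqueue(32) -> [33, 8, 32]
enqueue(15) -> [33, 8, 32, 15]
enqueue(46) -> [33, 8, 32, 15, 46]
dequeue()->33, [8, 32, 15, 46]
enqueue(1) -> [8, 32, 15, 46, 1]
dequeue()->8, [32, 15, 46, 1]

Final queue: [32, 15, 46, 1]


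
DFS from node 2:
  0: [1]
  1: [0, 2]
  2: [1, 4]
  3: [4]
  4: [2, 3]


Visit 2, push [4, 1]
Visit 1, push [0]
Visit 0, push []
Visit 4, push [3]
Visit 3, push []

DFS order: [2, 1, 0, 4, 3]


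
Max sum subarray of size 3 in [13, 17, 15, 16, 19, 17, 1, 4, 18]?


[0:3]: 45
[1:4]: 48
[2:5]: 50
[3:6]: 52
[4:7]: 37
[5:8]: 22
[6:9]: 23

Max: 52 at [3:6]


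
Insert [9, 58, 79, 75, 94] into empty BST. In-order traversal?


Insert 9: root
Insert 58: R from 9
Insert 79: R from 9 -> R from 58
Insert 75: R from 9 -> R from 58 -> L from 79
Insert 94: R from 9 -> R from 58 -> R from 79

In-order: [9, 58, 75, 79, 94]


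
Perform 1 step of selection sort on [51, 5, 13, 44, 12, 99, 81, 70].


Initial: [51, 5, 13, 44, 12, 99, 81, 70]
Step 1: min=5 at 1
  Swap: [5, 51, 13, 44, 12, 99, 81, 70]

After 1 step: [5, 51, 13, 44, 12, 99, 81, 70]


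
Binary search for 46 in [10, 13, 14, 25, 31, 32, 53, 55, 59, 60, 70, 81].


Step 1: lo=0, hi=11, mid=5, val=32
Step 2: lo=6, hi=11, mid=8, val=59
Step 3: lo=6, hi=7, mid=6, val=53

Not found


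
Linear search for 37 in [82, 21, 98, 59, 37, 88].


i=0: 82!=37
i=1: 21!=37
i=2: 98!=37
i=3: 59!=37
i=4: 37==37 found!

Found at 4, 5 comps


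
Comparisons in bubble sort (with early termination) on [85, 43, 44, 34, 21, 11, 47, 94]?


Algorithm: bubble sort (with early termination)
Input: [85, 43, 44, 34, 21, 11, 47, 94]
Sorted: [11, 21, 34, 43, 44, 47, 85, 94]

27


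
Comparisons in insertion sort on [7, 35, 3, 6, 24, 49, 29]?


Algorithm: insertion sort
Input: [7, 35, 3, 6, 24, 49, 29]
Sorted: [3, 6, 7, 24, 29, 35, 49]

12


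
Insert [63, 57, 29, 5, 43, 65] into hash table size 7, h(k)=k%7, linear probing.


Insert 63: h=0 -> slot 0
Insert 57: h=1 -> slot 1
Insert 29: h=1, 1 probes -> slot 2
Insert 5: h=5 -> slot 5
Insert 43: h=1, 2 probes -> slot 3
Insert 65: h=2, 2 probes -> slot 4

Table: [63, 57, 29, 43, 65, 5, None]


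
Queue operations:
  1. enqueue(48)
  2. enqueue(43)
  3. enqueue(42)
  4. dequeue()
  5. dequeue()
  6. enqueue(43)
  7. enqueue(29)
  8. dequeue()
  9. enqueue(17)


enqueue(48) -> [48]
enqueue(43) -> [48, 43]
enqueue(42) -> [48, 43, 42]
dequeue()->48, [43, 42]
dequeue()->43, [42]
enqueue(43) -> [42, 43]
enqueue(29) -> [42, 43, 29]
dequeue()->42, [43, 29]
enqueue(17) -> [43, 29, 17]

Final queue: [43, 29, 17]


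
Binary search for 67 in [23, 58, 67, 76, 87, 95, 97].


Step 1: lo=0, hi=6, mid=3, val=76
Step 2: lo=0, hi=2, mid=1, val=58
Step 3: lo=2, hi=2, mid=2, val=67

Found at index 2


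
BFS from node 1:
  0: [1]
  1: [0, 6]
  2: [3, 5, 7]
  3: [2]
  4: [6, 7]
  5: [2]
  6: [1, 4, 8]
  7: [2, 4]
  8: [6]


Visit 1, enqueue [0, 6]
Visit 0, enqueue []
Visit 6, enqueue [4, 8]
Visit 4, enqueue [7]
Visit 8, enqueue []
Visit 7, enqueue [2]
Visit 2, enqueue [3, 5]
Visit 3, enqueue []
Visit 5, enqueue []

BFS order: [1, 0, 6, 4, 8, 7, 2, 3, 5]


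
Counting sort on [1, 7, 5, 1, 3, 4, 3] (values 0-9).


Input: [1, 7, 5, 1, 3, 4, 3]
Counts: [0, 2, 0, 2, 1, 1, 0, 1, 0, 0]

Sorted: [1, 1, 3, 3, 4, 5, 7]


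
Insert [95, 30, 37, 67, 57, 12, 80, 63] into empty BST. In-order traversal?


Insert 95: root
Insert 30: L from 95
Insert 37: L from 95 -> R from 30
Insert 67: L from 95 -> R from 30 -> R from 37
Insert 57: L from 95 -> R from 30 -> R from 37 -> L from 67
Insert 12: L from 95 -> L from 30
Insert 80: L from 95 -> R from 30 -> R from 37 -> R from 67
Insert 63: L from 95 -> R from 30 -> R from 37 -> L from 67 -> R from 57

In-order: [12, 30, 37, 57, 63, 67, 80, 95]


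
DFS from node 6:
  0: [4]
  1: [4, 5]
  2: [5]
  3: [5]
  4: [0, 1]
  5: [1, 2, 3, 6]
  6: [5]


Visit 6, push [5]
Visit 5, push [3, 2, 1]
Visit 1, push [4]
Visit 4, push [0]
Visit 0, push []
Visit 2, push []
Visit 3, push []

DFS order: [6, 5, 1, 4, 0, 2, 3]


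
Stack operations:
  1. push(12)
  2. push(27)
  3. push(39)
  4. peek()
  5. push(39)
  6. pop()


push(12) -> [12]
push(27) -> [12, 27]
push(39) -> [12, 27, 39]
peek()->39
push(39) -> [12, 27, 39, 39]
pop()->39, [12, 27, 39]

Final stack: [12, 27, 39]


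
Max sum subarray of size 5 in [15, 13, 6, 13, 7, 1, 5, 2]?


[0:5]: 54
[1:6]: 40
[2:7]: 32
[3:8]: 28

Max: 54 at [0:5]


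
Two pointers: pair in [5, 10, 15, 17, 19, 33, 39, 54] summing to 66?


lo=0(5)+hi=7(54)=59
lo=1(10)+hi=7(54)=64
lo=2(15)+hi=7(54)=69
lo=2(15)+hi=6(39)=54
lo=3(17)+hi=6(39)=56
lo=4(19)+hi=6(39)=58
lo=5(33)+hi=6(39)=72

No pair found


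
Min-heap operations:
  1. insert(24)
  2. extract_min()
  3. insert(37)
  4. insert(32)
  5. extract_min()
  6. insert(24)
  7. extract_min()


insert(24) -> [24]
extract_min()->24, []
insert(37) -> [37]
insert(32) -> [32, 37]
extract_min()->32, [37]
insert(24) -> [24, 37]
extract_min()->24, [37]

Final heap: [37]


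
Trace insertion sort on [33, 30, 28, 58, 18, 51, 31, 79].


Initial: [33, 30, 28, 58, 18, 51, 31, 79]
Insert 30: [30, 33, 28, 58, 18, 51, 31, 79]
Insert 28: [28, 30, 33, 58, 18, 51, 31, 79]
Insert 58: [28, 30, 33, 58, 18, 51, 31, 79]
Insert 18: [18, 28, 30, 33, 58, 51, 31, 79]
Insert 51: [18, 28, 30, 33, 51, 58, 31, 79]
Insert 31: [18, 28, 30, 31, 33, 51, 58, 79]
Insert 79: [18, 28, 30, 31, 33, 51, 58, 79]

Sorted: [18, 28, 30, 31, 33, 51, 58, 79]


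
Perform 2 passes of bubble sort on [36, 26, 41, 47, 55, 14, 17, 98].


Initial: [36, 26, 41, 47, 55, 14, 17, 98]
Pass 1: [26, 36, 41, 47, 14, 17, 55, 98] (3 swaps)
Pass 2: [26, 36, 41, 14, 17, 47, 55, 98] (2 swaps)

After 2 passes: [26, 36, 41, 14, 17, 47, 55, 98]


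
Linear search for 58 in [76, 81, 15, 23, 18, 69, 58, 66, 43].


i=0: 76!=58
i=1: 81!=58
i=2: 15!=58
i=3: 23!=58
i=4: 18!=58
i=5: 69!=58
i=6: 58==58 found!

Found at 6, 7 comps


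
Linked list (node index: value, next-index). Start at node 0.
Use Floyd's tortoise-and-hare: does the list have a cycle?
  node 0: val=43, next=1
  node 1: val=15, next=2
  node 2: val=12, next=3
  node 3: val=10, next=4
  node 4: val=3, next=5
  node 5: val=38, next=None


Floyd's tortoise (slow, +1) and hare (fast, +2):
  init: slow=0, fast=0
  step 1: slow=1, fast=2
  step 2: slow=2, fast=4
  step 3: fast 4->5->None, no cycle

Cycle: no


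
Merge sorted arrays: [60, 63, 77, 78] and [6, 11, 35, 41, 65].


Take 6 from B
Take 11 from B
Take 35 from B
Take 41 from B
Take 60 from A
Take 63 from A
Take 65 from B

Merged: [6, 11, 35, 41, 60, 63, 65, 77, 78]


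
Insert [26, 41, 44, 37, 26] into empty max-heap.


Insert 26: [26]
Insert 41: [41, 26]
Insert 44: [44, 26, 41]
Insert 37: [44, 37, 41, 26]
Insert 26: [44, 37, 41, 26, 26]

Final heap: [44, 37, 41, 26, 26]


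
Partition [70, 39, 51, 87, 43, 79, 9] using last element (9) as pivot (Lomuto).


Pivot: 9
Place pivot at 0: [9, 39, 51, 87, 43, 79, 70]

Partitioned: [9, 39, 51, 87, 43, 79, 70]


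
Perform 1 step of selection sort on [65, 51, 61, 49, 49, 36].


Initial: [65, 51, 61, 49, 49, 36]
Step 1: min=36 at 5
  Swap: [36, 51, 61, 49, 49, 65]

After 1 step: [36, 51, 61, 49, 49, 65]


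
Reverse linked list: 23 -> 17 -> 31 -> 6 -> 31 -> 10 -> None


Step 1: curr=23, set curr.next=prev(None) | reversed so far: 23
Step 2: curr=17, set curr.next=prev(23) | reversed so far: 17 -> 23
Step 3: curr=31, set curr.next=prev(17) | reversed so far: 31 -> 17 -> 23
Step 4: curr=6, set curr.next=prev(31) | reversed so far: 6 -> 31 -> 17 -> 23
Step 5: curr=31, set curr.next=prev(6) | reversed so far: 31 -> 6 -> 31 -> 17 -> 23
Step 6: curr=10, set curr.next=prev(31) | reversed so far: 10 -> 31 -> 6 -> 31 -> 17 -> 23

10 -> 31 -> 6 -> 31 -> 17 -> 23 -> None


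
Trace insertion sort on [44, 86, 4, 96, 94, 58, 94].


Initial: [44, 86, 4, 96, 94, 58, 94]
Insert 86: [44, 86, 4, 96, 94, 58, 94]
Insert 4: [4, 44, 86, 96, 94, 58, 94]
Insert 96: [4, 44, 86, 96, 94, 58, 94]
Insert 94: [4, 44, 86, 94, 96, 58, 94]
Insert 58: [4, 44, 58, 86, 94, 96, 94]
Insert 94: [4, 44, 58, 86, 94, 94, 96]

Sorted: [4, 44, 58, 86, 94, 94, 96]


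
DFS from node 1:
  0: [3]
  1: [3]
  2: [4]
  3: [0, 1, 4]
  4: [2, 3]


Visit 1, push [3]
Visit 3, push [4, 0]
Visit 0, push []
Visit 4, push [2]
Visit 2, push []

DFS order: [1, 3, 0, 4, 2]


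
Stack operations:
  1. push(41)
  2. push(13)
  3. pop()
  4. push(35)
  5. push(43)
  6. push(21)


push(41) -> [41]
push(13) -> [41, 13]
pop()->13, [41]
push(35) -> [41, 35]
push(43) -> [41, 35, 43]
push(21) -> [41, 35, 43, 21]

Final stack: [41, 35, 43, 21]


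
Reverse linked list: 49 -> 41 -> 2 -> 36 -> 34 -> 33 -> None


Step 1: curr=49, set curr.next=prev(None) | reversed so far: 49
Step 2: curr=41, set curr.next=prev(49) | reversed so far: 41 -> 49
Step 3: curr=2, set curr.next=prev(41) | reversed so far: 2 -> 41 -> 49
Step 4: curr=36, set curr.next=prev(2) | reversed so far: 36 -> 2 -> 41 -> 49
Step 5: curr=34, set curr.next=prev(36) | reversed so far: 34 -> 36 -> 2 -> 41 -> 49
Step 6: curr=33, set curr.next=prev(34) | reversed so far: 33 -> 34 -> 36 -> 2 -> 41 -> 49

33 -> 34 -> 36 -> 2 -> 41 -> 49 -> None


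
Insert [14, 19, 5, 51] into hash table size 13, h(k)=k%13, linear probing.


Insert 14: h=1 -> slot 1
Insert 19: h=6 -> slot 6
Insert 5: h=5 -> slot 5
Insert 51: h=12 -> slot 12

Table: [None, 14, None, None, None, 5, 19, None, None, None, None, None, 51]


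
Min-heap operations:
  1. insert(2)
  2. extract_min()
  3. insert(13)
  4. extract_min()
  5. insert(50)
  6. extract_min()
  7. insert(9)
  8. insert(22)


insert(2) -> [2]
extract_min()->2, []
insert(13) -> [13]
extract_min()->13, []
insert(50) -> [50]
extract_min()->50, []
insert(9) -> [9]
insert(22) -> [9, 22]

Final heap: [9, 22]


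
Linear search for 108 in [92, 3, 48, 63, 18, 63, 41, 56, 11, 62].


i=0: 92!=108
i=1: 3!=108
i=2: 48!=108
i=3: 63!=108
i=4: 18!=108
i=5: 63!=108
i=6: 41!=108
i=7: 56!=108
i=8: 11!=108
i=9: 62!=108

Not found, 10 comps


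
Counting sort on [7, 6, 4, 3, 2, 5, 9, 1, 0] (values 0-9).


Input: [7, 6, 4, 3, 2, 5, 9, 1, 0]
Counts: [1, 1, 1, 1, 1, 1, 1, 1, 0, 1]

Sorted: [0, 1, 2, 3, 4, 5, 6, 7, 9]


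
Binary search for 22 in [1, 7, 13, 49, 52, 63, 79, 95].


Step 1: lo=0, hi=7, mid=3, val=49
Step 2: lo=0, hi=2, mid=1, val=7
Step 3: lo=2, hi=2, mid=2, val=13

Not found


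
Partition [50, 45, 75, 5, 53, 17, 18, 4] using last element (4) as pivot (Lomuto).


Pivot: 4
Place pivot at 0: [4, 45, 75, 5, 53, 17, 18, 50]

Partitioned: [4, 45, 75, 5, 53, 17, 18, 50]


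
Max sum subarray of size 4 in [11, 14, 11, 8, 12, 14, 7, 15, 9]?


[0:4]: 44
[1:5]: 45
[2:6]: 45
[3:7]: 41
[4:8]: 48
[5:9]: 45

Max: 48 at [4:8]


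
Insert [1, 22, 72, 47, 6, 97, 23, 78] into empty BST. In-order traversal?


Insert 1: root
Insert 22: R from 1
Insert 72: R from 1 -> R from 22
Insert 47: R from 1 -> R from 22 -> L from 72
Insert 6: R from 1 -> L from 22
Insert 97: R from 1 -> R from 22 -> R from 72
Insert 23: R from 1 -> R from 22 -> L from 72 -> L from 47
Insert 78: R from 1 -> R from 22 -> R from 72 -> L from 97

In-order: [1, 6, 22, 23, 47, 72, 78, 97]


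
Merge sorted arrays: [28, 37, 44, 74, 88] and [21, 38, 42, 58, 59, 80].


Take 21 from B
Take 28 from A
Take 37 from A
Take 38 from B
Take 42 from B
Take 44 from A
Take 58 from B
Take 59 from B
Take 74 from A
Take 80 from B

Merged: [21, 28, 37, 38, 42, 44, 58, 59, 74, 80, 88]


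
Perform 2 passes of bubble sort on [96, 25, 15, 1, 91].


Initial: [96, 25, 15, 1, 91]
Pass 1: [25, 15, 1, 91, 96] (4 swaps)
Pass 2: [15, 1, 25, 91, 96] (2 swaps)

After 2 passes: [15, 1, 25, 91, 96]


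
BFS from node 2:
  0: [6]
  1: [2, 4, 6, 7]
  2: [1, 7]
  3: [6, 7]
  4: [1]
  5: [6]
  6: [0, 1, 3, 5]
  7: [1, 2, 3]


Visit 2, enqueue [1, 7]
Visit 1, enqueue [4, 6]
Visit 7, enqueue [3]
Visit 4, enqueue []
Visit 6, enqueue [0, 5]
Visit 3, enqueue []
Visit 0, enqueue []
Visit 5, enqueue []

BFS order: [2, 1, 7, 4, 6, 3, 0, 5]


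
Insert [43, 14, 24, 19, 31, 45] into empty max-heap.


Insert 43: [43]
Insert 14: [43, 14]
Insert 24: [43, 14, 24]
Insert 19: [43, 19, 24, 14]
Insert 31: [43, 31, 24, 14, 19]
Insert 45: [45, 31, 43, 14, 19, 24]

Final heap: [45, 31, 43, 14, 19, 24]


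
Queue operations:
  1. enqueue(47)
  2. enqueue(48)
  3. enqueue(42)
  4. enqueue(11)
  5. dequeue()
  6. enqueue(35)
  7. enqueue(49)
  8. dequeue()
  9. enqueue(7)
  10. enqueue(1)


enqueue(47) -> [47]
enqueue(48) -> [47, 48]
enqueue(42) -> [47, 48, 42]
enqueue(11) -> [47, 48, 42, 11]
dequeue()->47, [48, 42, 11]
enqueue(35) -> [48, 42, 11, 35]
enqueue(49) -> [48, 42, 11, 35, 49]
dequeue()->48, [42, 11, 35, 49]
enqueue(7) -> [42, 11, 35, 49, 7]
enqueue(1) -> [42, 11, 35, 49, 7, 1]

Final queue: [42, 11, 35, 49, 7, 1]


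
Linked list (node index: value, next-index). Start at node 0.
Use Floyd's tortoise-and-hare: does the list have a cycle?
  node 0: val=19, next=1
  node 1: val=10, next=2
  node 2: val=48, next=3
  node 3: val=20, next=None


Floyd's tortoise (slow, +1) and hare (fast, +2):
  init: slow=0, fast=0
  step 1: slow=1, fast=2
  step 2: fast 2->3->None, no cycle

Cycle: no


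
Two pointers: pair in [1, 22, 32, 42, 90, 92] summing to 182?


lo=0(1)+hi=5(92)=93
lo=1(22)+hi=5(92)=114
lo=2(32)+hi=5(92)=124
lo=3(42)+hi=5(92)=134
lo=4(90)+hi=5(92)=182

Yes: 90+92=182


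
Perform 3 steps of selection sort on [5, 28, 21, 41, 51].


Initial: [5, 28, 21, 41, 51]
Step 1: min=5 at 0
  Swap: [5, 28, 21, 41, 51]
Step 2: min=21 at 2
  Swap: [5, 21, 28, 41, 51]
Step 3: min=28 at 2
  Swap: [5, 21, 28, 41, 51]

After 3 steps: [5, 21, 28, 41, 51]


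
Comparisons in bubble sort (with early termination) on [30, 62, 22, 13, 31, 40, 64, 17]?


Algorithm: bubble sort (with early termination)
Input: [30, 62, 22, 13, 31, 40, 64, 17]
Sorted: [13, 17, 22, 30, 31, 40, 62, 64]

28


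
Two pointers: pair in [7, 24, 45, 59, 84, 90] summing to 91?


lo=0(7)+hi=5(90)=97
lo=0(7)+hi=4(84)=91

Yes: 7+84=91


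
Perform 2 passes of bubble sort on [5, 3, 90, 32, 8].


Initial: [5, 3, 90, 32, 8]
Pass 1: [3, 5, 32, 8, 90] (3 swaps)
Pass 2: [3, 5, 8, 32, 90] (1 swaps)

After 2 passes: [3, 5, 8, 32, 90]


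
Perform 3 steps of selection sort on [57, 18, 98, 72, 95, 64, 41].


Initial: [57, 18, 98, 72, 95, 64, 41]
Step 1: min=18 at 1
  Swap: [18, 57, 98, 72, 95, 64, 41]
Step 2: min=41 at 6
  Swap: [18, 41, 98, 72, 95, 64, 57]
Step 3: min=57 at 6
  Swap: [18, 41, 57, 72, 95, 64, 98]

After 3 steps: [18, 41, 57, 72, 95, 64, 98]


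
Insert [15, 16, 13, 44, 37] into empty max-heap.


Insert 15: [15]
Insert 16: [16, 15]
Insert 13: [16, 15, 13]
Insert 44: [44, 16, 13, 15]
Insert 37: [44, 37, 13, 15, 16]

Final heap: [44, 37, 13, 15, 16]


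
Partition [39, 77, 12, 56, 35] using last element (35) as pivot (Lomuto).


Pivot: 35
  12 <= 35: swap -> [12, 77, 39, 56, 35]
Place pivot at 1: [12, 35, 39, 56, 77]

Partitioned: [12, 35, 39, 56, 77]


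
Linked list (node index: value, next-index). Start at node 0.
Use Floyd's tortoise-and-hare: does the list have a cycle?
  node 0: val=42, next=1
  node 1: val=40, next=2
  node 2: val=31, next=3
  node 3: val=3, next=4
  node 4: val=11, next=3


Floyd's tortoise (slow, +1) and hare (fast, +2):
  init: slow=0, fast=0
  step 1: slow=1, fast=2
  step 2: slow=2, fast=4
  step 3: slow=3, fast=4
  step 4: slow=4, fast=4
  slow == fast at node 4: cycle detected

Cycle: yes


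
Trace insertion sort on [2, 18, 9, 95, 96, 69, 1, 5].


Initial: [2, 18, 9, 95, 96, 69, 1, 5]
Insert 18: [2, 18, 9, 95, 96, 69, 1, 5]
Insert 9: [2, 9, 18, 95, 96, 69, 1, 5]
Insert 95: [2, 9, 18, 95, 96, 69, 1, 5]
Insert 96: [2, 9, 18, 95, 96, 69, 1, 5]
Insert 69: [2, 9, 18, 69, 95, 96, 1, 5]
Insert 1: [1, 2, 9, 18, 69, 95, 96, 5]
Insert 5: [1, 2, 5, 9, 18, 69, 95, 96]

Sorted: [1, 2, 5, 9, 18, 69, 95, 96]


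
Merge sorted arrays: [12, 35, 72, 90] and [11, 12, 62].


Take 11 from B
Take 12 from A
Take 12 from B
Take 35 from A
Take 62 from B

Merged: [11, 12, 12, 35, 62, 72, 90]


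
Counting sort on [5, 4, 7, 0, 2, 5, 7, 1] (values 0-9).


Input: [5, 4, 7, 0, 2, 5, 7, 1]
Counts: [1, 1, 1, 0, 1, 2, 0, 2, 0, 0]

Sorted: [0, 1, 2, 4, 5, 5, 7, 7]


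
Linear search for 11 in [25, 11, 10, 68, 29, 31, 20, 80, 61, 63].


i=0: 25!=11
i=1: 11==11 found!

Found at 1, 2 comps


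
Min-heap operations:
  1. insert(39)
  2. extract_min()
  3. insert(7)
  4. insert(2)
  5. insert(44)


insert(39) -> [39]
extract_min()->39, []
insert(7) -> [7]
insert(2) -> [2, 7]
insert(44) -> [2, 7, 44]

Final heap: [2, 7, 44]


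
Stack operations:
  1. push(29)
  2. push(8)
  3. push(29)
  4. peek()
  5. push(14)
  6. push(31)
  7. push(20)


push(29) -> [29]
push(8) -> [29, 8]
push(29) -> [29, 8, 29]
peek()->29
push(14) -> [29, 8, 29, 14]
push(31) -> [29, 8, 29, 14, 31]
push(20) -> [29, 8, 29, 14, 31, 20]

Final stack: [29, 8, 29, 14, 31, 20]


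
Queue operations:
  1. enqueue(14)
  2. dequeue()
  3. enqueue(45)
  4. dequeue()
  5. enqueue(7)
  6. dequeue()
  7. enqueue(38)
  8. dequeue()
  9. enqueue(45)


enqueue(14) -> [14]
dequeue()->14, []
enqueue(45) -> [45]
dequeue()->45, []
enqueue(7) -> [7]
dequeue()->7, []
enqueue(38) -> [38]
dequeue()->38, []
enqueue(45) -> [45]

Final queue: [45]


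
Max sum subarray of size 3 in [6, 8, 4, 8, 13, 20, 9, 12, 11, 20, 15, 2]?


[0:3]: 18
[1:4]: 20
[2:5]: 25
[3:6]: 41
[4:7]: 42
[5:8]: 41
[6:9]: 32
[7:10]: 43
[8:11]: 46
[9:12]: 37

Max: 46 at [8:11]


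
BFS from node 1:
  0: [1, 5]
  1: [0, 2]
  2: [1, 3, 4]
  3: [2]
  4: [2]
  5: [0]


Visit 1, enqueue [0, 2]
Visit 0, enqueue [5]
Visit 2, enqueue [3, 4]
Visit 5, enqueue []
Visit 3, enqueue []
Visit 4, enqueue []

BFS order: [1, 0, 2, 5, 3, 4]


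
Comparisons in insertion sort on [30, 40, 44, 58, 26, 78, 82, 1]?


Algorithm: insertion sort
Input: [30, 40, 44, 58, 26, 78, 82, 1]
Sorted: [1, 26, 30, 40, 44, 58, 78, 82]

16


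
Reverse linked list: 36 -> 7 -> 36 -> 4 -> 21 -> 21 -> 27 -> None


Step 1: curr=36, set curr.next=prev(None) | reversed so far: 36
Step 2: curr=7, set curr.next=prev(36) | reversed so far: 7 -> 36
Step 3: curr=36, set curr.next=prev(7) | reversed so far: 36 -> 7 -> 36
Step 4: curr=4, set curr.next=prev(36) | reversed so far: 4 -> 36 -> 7 -> 36
Step 5: curr=21, set curr.next=prev(4) | reversed so far: 21 -> 4 -> 36 -> 7 -> 36
Step 6: curr=21, set curr.next=prev(21) | reversed so far: 21 -> 21 -> 4 -> 36 -> 7 -> 36
Step 7: curr=27, set curr.next=prev(21) | reversed so far: 27 -> 21 -> 21 -> 4 -> 36 -> 7 -> 36

27 -> 21 -> 21 -> 4 -> 36 -> 7 -> 36 -> None


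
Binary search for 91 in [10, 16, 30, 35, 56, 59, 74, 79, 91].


Step 1: lo=0, hi=8, mid=4, val=56
Step 2: lo=5, hi=8, mid=6, val=74
Step 3: lo=7, hi=8, mid=7, val=79
Step 4: lo=8, hi=8, mid=8, val=91

Found at index 8


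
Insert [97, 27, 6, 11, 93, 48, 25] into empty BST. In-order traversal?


Insert 97: root
Insert 27: L from 97
Insert 6: L from 97 -> L from 27
Insert 11: L from 97 -> L from 27 -> R from 6
Insert 93: L from 97 -> R from 27
Insert 48: L from 97 -> R from 27 -> L from 93
Insert 25: L from 97 -> L from 27 -> R from 6 -> R from 11

In-order: [6, 11, 25, 27, 48, 93, 97]


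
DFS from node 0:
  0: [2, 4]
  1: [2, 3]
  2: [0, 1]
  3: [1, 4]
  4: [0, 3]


Visit 0, push [4, 2]
Visit 2, push [1]
Visit 1, push [3]
Visit 3, push [4]
Visit 4, push []

DFS order: [0, 2, 1, 3, 4]


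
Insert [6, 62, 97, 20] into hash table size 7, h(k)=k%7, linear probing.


Insert 6: h=6 -> slot 6
Insert 62: h=6, 1 probes -> slot 0
Insert 97: h=6, 2 probes -> slot 1
Insert 20: h=6, 3 probes -> slot 2

Table: [62, 97, 20, None, None, None, 6]


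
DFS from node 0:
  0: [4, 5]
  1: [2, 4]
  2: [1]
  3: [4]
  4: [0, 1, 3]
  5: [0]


Visit 0, push [5, 4]
Visit 4, push [3, 1]
Visit 1, push [2]
Visit 2, push []
Visit 3, push []
Visit 5, push []

DFS order: [0, 4, 1, 2, 3, 5]
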